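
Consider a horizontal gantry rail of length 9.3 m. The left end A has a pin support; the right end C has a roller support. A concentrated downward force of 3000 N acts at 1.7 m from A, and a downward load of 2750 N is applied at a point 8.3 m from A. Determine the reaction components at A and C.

Taking moments about A: C_y·9.3 − 3000·1.7 − 2750·8.3 = 0 → C_y = 27925/9.3 = 3002.69 ≈ 3003 N.
ΣF_y = 0: A_y + 3002.69 − 3000 − 2750 = 0 → A_y = 2747 N.
ΣF_x = 0: no horizontal applied forces, so A_x = 0.

A_x = 0, A_y = 2747 N, C_y = 3003 N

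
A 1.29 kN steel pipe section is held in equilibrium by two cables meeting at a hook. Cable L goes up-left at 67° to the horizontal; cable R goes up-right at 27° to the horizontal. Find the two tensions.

T_L = 1.152 kN, T_R = 0.5053 kN

ΣF_x = 0: −T_L·cos67° + T_R·cos27° = 0 → T_R = 0.438528·T_L.
ΣF_y = 0: T_L·sin67° + T_R·sin27° = 1.29.
Substitute: T_L·(0.920505 + 0.438528·0.45399) = 1.29 → T_L = 1.15221 ≈ 1.152 kN.
Then T_R = 0.438528 × 1.15221 = 0.5053 kN.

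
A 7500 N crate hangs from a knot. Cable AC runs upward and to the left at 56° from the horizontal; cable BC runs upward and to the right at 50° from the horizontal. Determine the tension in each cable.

ΣF_x = 0: −T_AC·cos56° + T_BC·cos50° = 0 → T_BC = 0.86995·T_AC.
ΣF_y = 0: T_AC·sin56° + T_BC·sin50° = 7500.
Substitute: T_AC·(0.829038 + 0.86995·0.766044) = 7500 → T_AC = 5015.19 ≈ 5015 N.
Then T_BC = 0.86995 × 5015.19 = 4363 N.

T_AC = 5015 N, T_BC = 4363 N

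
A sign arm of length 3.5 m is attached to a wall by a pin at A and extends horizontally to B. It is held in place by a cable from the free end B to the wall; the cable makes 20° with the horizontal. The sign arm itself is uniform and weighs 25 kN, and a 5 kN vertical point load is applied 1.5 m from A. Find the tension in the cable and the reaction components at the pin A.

T = 42.81 kN, A_x = 40.23 kN, A_y = 15.36 kN

ΣM about A: T·sin20°·3.5 − 25·1.75 − 5·1.5 = 0 → T = 51.25/(3.5·0.34202) = 42.8129 ≈ 42.81 kN.
ΣF_x = 0: A_x − T·cos20° = 0 → A_x = 42.8129 × 0.939693 = 40.23 kN.
ΣF_y = 0: A_y + T·sin20° − 25 − 5 = 0 → A_y = 30 − 42.8129 × 0.34202 = 15.36 kN.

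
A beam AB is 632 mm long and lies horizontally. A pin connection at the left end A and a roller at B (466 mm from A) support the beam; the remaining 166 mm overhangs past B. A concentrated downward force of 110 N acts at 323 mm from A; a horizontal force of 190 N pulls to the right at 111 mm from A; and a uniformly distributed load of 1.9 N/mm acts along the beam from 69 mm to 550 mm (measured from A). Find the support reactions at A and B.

A_x = -190.0 N, A_y = 340.7 N, B_y = 683.2 N

Resultant of the distributed load: 1.9 × 481 = 913.9 N at 309.5 mm from A.
ΣM about A: B_y·466 − 110·323 − (1.9·481)·309.5 = 0 → B_y = 318382.05/466 = 683.223 ≈ 683.2 N.
ΣF_y = 0: A_y + 683.223 − 110 − 1.9·481 = 0 → A_y = 340.7 N.
ΣF_x = 0: A_x + 190 = 0 → A_x = -190.0 N.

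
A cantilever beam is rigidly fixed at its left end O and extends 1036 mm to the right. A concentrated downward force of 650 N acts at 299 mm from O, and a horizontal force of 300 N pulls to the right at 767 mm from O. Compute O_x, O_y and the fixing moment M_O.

ΣF_x = 0: O_x + 300 = 0 → O_x = -300.0 N.
ΣF_y = 0: O_y − 650 = 0 → O_y = 650.0 N.
ΣM about O: M_O − 650·299 = 0 → M_O = 194400 N·mm.

O_x = -300.0 N, O_y = 650.0 N, M_O = 194400 N·mm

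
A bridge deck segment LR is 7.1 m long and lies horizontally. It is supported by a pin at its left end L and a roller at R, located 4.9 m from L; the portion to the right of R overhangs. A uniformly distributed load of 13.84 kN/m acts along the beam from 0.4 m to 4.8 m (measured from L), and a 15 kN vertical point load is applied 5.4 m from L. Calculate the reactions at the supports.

Resultant of the distributed load: 13.84 × 4.4 = 60.896 kN at 2.6 m from L.
ΣM about L: R_y·4.9 − (13.84·4.4)·2.6 − 15·5.4 = 0 → R_y = 239.3296/4.9 = 48.8428 ≈ 48.84 kN.
ΣF_y = 0: L_y + 48.8428 − 13.84·4.4 − 15 = 0 → L_y = 27.05 kN.
ΣF_x = 0: no horizontal applied forces, so L_x = 0.

L_x = 0, L_y = 27.05 kN, R_y = 48.84 kN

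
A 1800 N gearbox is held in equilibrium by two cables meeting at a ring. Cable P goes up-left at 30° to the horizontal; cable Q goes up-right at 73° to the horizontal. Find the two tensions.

T_P = 540.1 N, T_Q = 1600 N

ΣF_x = 0: −T_P·cos30° + T_Q·cos73° = 0 → T_Q = 2.96207·T_P.
ΣF_y = 0: T_P·sin30° + T_Q·sin73° = 1800.
Substitute: T_P·(0.5 + 2.96207·0.956305) = 1800 → T_P = 540.112 ≈ 540.1 N.
Then T_Q = 2.96207 × 540.112 = 1600 N.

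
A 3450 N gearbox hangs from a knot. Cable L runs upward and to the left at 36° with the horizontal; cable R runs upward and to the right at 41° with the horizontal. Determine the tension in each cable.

T_L = 2672 N, T_R = 2865 N

ΣF_x = 0: −T_L·cos36° + T_R·cos41° = 0 → T_R = 1.07196·T_L.
ΣF_y = 0: T_L·sin36° + T_R·sin41° = 3450.
Substitute: T_L·(0.587785 + 1.07196·0.656059) = 3450 → T_L = 2672.24 ≈ 2672 N.
Then T_R = 1.07196 × 2672.24 = 2865 N.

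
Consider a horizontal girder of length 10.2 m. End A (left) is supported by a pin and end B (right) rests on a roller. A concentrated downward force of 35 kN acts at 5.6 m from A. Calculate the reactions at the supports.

A_x = 0, A_y = 15.78 kN, B_y = 19.22 kN

Taking moments about A: B_y·10.2 − 35·5.6 = 0 → B_y = 196/10.2 = 19.2157 ≈ 19.22 kN.
ΣF_y = 0: A_y + 19.2157 − 35 = 0 → A_y = 15.78 kN.
ΣF_x = 0: no horizontal applied forces, so A_x = 0.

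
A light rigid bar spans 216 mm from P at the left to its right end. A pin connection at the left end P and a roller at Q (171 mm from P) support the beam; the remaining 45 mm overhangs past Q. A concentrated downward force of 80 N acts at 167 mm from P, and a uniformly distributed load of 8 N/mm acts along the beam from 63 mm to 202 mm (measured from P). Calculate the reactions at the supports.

Resultant of the distributed load: 8 × 139 = 1112 N at 132.5 mm from P.
Moments about P: Q_y·171 − 80·167 − (8·139)·132.5 = 0 → Q_y = 160700/171 = 939.766 ≈ 939.8 N.
ΣF_y = 0: P_y + 939.766 − 80 − 8·139 = 0 → P_y = 252.2 N.
ΣF_x = 0: no horizontal applied forces, so P_x = 0.

P_x = 0, P_y = 252.2 N, Q_y = 939.8 N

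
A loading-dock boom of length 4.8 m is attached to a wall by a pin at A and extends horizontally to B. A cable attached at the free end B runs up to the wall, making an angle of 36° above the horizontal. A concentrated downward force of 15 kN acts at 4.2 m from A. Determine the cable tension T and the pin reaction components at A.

ΣM about A: T·sin36°·4.8 − 15·4.2 = 0 → T = 63/(4.8·0.587785) = 22.3296 ≈ 22.33 kN.
ΣF_x = 0: A_x − T·cos36° = 0 → A_x = 22.3296 × 0.809017 = 18.07 kN.
ΣF_y = 0: A_y + T·sin36° − 15 = 0 → A_y = 15 − 22.3296 × 0.587785 = 1.875 kN.

T = 22.33 kN, A_x = 18.07 kN, A_y = 1.875 kN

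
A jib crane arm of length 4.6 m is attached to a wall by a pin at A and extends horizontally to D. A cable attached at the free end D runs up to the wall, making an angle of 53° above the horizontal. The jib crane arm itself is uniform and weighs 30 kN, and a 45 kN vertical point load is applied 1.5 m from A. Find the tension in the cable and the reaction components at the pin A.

T = 37.16 kN, A_x = 22.36 kN, A_y = 45.33 kN

ΣM about A: T·sin53°·4.6 − 30·2.3 − 45·1.5 = 0 → T = 136.5/(4.6·0.798636) = 37.1557 ≈ 37.16 kN.
ΣF_x = 0: A_x − T·cos53° = 0 → A_x = 37.1557 × 0.601815 = 22.36 kN.
ΣF_y = 0: A_y + T·sin53° − 30 − 45 = 0 → A_y = 75 − 37.1557 × 0.798636 = 45.33 kN.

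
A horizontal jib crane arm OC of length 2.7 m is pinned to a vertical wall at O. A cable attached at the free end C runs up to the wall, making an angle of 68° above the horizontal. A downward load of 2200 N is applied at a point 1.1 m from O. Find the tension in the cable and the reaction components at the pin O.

T = 966.7 N, O_x = 362.1 N, O_y = 1304 N

ΣM about O: T·sin68°·2.7 − 2200·1.1 = 0 → T = 2420/(2.7·0.927184) = 966.687 ≈ 966.7 N.
ΣF_x = 0: O_x − T·cos68° = 0 → O_x = 966.687 × 0.374607 = 362.1 N.
ΣF_y = 0: O_y + T·sin68° − 2200 = 0 → O_y = 2200 − 966.687 × 0.927184 = 1304 N.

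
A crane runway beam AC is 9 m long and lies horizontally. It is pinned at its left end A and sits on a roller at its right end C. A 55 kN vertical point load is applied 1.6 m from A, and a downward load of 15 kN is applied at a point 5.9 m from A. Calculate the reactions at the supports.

Moments about A: C_y·9 − 55·1.6 − 15·5.9 = 0 → C_y = 176.5/9 = 19.6111 ≈ 19.61 kN.
ΣF_y = 0: A_y + 19.6111 − 55 − 15 = 0 → A_y = 50.39 kN.
ΣF_x = 0: no horizontal applied forces, so A_x = 0.

A_x = 0, A_y = 50.39 kN, C_y = 19.61 kN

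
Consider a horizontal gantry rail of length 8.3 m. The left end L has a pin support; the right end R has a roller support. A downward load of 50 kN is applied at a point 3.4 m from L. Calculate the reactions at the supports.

ΣM about L: R_y·8.3 − 50·3.4 = 0 → R_y = 170/8.3 = 20.4819 ≈ 20.48 kN.
ΣF_y = 0: L_y + 20.4819 − 50 = 0 → L_y = 29.52 kN.
ΣF_x = 0: no horizontal applied forces, so L_x = 0.

L_x = 0, L_y = 29.52 kN, R_y = 20.48 kN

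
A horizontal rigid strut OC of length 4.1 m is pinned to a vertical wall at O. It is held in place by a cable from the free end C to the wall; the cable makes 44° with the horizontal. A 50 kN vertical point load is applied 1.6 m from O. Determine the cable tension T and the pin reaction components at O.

ΣM about O: T·sin44°·4.1 − 50·1.6 = 0 → T = 80/(4.1·0.694658) = 28.0889 ≈ 28.09 kN.
ΣF_x = 0: O_x − T·cos44° = 0 → O_x = 28.0889 × 0.71934 = 20.21 kN.
ΣF_y = 0: O_y + T·sin44° − 50 = 0 → O_y = 50 − 28.0889 × 0.694658 = 30.49 kN.

T = 28.09 kN, O_x = 20.21 kN, O_y = 30.49 kN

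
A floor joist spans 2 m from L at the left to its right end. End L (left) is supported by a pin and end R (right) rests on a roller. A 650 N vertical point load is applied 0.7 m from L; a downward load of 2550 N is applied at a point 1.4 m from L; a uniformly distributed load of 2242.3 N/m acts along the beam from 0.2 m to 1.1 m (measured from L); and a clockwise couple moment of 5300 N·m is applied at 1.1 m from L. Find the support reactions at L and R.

Resultant of the distributed load: 2242.3 × 0.9 = 2018.07 N at 0.65 m from L.
ΣM about L: R_y·2 − 650·0.7 − 2550·1.4 − (2242.3·0.9)·0.65 − 5300 = 0 → R_y = 10636.7455/2 = 5318.37 ≈ 5318 N.
ΣF_y = 0: L_y + 5318.37 − 650 − 2550 − 2242.3·0.9 = 0 → L_y = -100.3 N.
ΣF_x = 0: no horizontal applied forces, so L_x = 0.

L_x = 0, L_y = -100.3 N, R_y = 5318 N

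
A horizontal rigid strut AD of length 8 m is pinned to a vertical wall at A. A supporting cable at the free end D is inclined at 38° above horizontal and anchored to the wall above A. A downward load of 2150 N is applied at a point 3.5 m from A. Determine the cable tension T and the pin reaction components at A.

ΣM about A: T·sin38°·8 − 2150·3.5 = 0 → T = 7525/(8·0.615661) = 1527.83 ≈ 1528 N.
ΣF_x = 0: A_x − T·cos38° = 0 → A_x = 1527.83 × 0.788011 = 1204 N.
ΣF_y = 0: A_y + T·sin38° − 2150 = 0 → A_y = 2150 − 1527.83 × 0.615661 = 1209 N.

T = 1528 N, A_x = 1204 N, A_y = 1209 N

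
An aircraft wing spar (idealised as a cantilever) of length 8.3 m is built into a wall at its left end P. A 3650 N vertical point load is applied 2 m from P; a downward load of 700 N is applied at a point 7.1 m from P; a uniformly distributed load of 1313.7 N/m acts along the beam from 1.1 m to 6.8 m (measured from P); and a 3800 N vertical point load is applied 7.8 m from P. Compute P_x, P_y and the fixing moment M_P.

Resultant of the distributed load: 1313.7 × 5.7 = 7488.09 N at 3.95 m from P.
ΣF_x = 0: P_x = 0.
ΣF_y = 0: P_y − 3650 − 700 − 1313.7·5.7 − 3800 = 0 → P_y = 15640 N.
ΣM about P: M_P − 3650·2 − 700·7.1 − (1313.7·5.7)·3.95 − 3800·7.8 = 0 → M_P = 71490 N·m.

P_x = 0, P_y = 15640 N, M_P = 71490 N·m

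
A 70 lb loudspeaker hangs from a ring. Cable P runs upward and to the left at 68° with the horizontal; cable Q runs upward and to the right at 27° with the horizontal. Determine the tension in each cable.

ΣF_x = 0: −T_P·cos68° + T_Q·cos27° = 0 → T_Q = 0.420431·T_P.
ΣF_y = 0: T_P·sin68° + T_Q·sin27° = 70.
Substitute: T_P·(0.927184 + 0.420431·0.45399) = 70 → T_P = 62.6087 ≈ 62.61 lb.
Then T_Q = 0.420431 × 62.6087 = 26.32 lb.

T_P = 62.61 lb, T_Q = 26.32 lb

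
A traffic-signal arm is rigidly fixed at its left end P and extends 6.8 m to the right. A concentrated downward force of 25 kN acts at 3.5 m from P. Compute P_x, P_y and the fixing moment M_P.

P_x = 0, P_y = 25.00 kN, M_P = 87.50 kN·m

ΣF_x = 0: P_x = 0.
ΣF_y = 0: P_y − 25 = 0 → P_y = 25.00 kN.
ΣM about P: M_P − 25·3.5 = 0 → M_P = 87.50 kN·m.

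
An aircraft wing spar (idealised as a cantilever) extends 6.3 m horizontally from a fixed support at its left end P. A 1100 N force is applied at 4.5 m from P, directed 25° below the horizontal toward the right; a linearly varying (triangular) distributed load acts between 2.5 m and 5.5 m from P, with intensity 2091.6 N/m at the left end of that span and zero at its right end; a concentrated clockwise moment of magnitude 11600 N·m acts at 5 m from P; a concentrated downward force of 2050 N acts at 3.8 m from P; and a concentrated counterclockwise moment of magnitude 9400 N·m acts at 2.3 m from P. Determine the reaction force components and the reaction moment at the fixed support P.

P_x = -996.9 N, P_y = 5652 N, M_P = 23060 N·m

Resultant of the triangular load: ½ × 2091.6 × 3 = 3137.4 N, acting at 3.5 m from P (one-third of the span from the peak).
ΣF_x = 0: P_x + 1100·cos25° = 0 → P_x = -996.9 N.
ΣF_y = 0: P_y − 1100·sin25° − ½·2091.6·3 − 2050 = 0 → P_y = 5652 N.
ΣM about P: M_P − 1100·sin25°·4.5 − (½·2091.6·3)·3.5 − 11600 − 2050·3.8 + 9400 = 0 → M_P = 23060 N·m.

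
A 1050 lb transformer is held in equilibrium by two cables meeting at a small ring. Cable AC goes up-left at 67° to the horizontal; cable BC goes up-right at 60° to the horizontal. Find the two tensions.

ΣF_x = 0: −T_AC·cos67° + T_BC·cos60° = 0 → T_BC = 0.781462·T_AC.
ΣF_y = 0: T_AC·sin67° + T_BC·sin60° = 1050.
Substitute: T_AC·(0.920505 + 0.781462·0.866025) = 1050 → T_AC = 657.371 ≈ 657.4 lb.
Then T_BC = 0.781462 × 657.371 = 513.7 lb.

T_AC = 657.4 lb, T_BC = 513.7 lb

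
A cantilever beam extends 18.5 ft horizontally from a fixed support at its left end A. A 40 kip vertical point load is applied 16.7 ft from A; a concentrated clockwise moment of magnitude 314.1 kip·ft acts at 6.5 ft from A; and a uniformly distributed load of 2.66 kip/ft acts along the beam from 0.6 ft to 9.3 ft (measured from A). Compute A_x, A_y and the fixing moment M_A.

Resultant of the distributed load: 2.66 × 8.7 = 23.142 kip at 4.95 ft from A.
ΣF_x = 0: A_x = 0.
ΣF_y = 0: A_y − 40 − 2.66·8.7 = 0 → A_y = 63.14 kip.
ΣM about A: M_A − 40·16.7 − 314.1 − (2.66·8.7)·4.95 = 0 → M_A = 1097 kip·ft.

A_x = 0, A_y = 63.14 kip, M_A = 1097 kip·ft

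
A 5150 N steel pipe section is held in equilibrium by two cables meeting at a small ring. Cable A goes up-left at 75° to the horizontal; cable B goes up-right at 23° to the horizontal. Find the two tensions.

T_A = 4787 N, T_B = 1346 N

ΣF_x = 0: −T_A·cos75° + T_B·cos23° = 0 → T_B = 0.281171·T_A.
ΣF_y = 0: T_A·sin75° + T_B·sin23° = 5150.
Substitute: T_A·(0.965926 + 0.281171·0.390731) = 5150 → T_A = 4787.19 ≈ 4787 N.
Then T_B = 0.281171 × 4787.19 = 1346 N.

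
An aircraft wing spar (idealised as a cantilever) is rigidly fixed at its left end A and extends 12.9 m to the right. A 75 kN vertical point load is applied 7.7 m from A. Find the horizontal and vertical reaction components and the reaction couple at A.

ΣF_x = 0: A_x = 0.
ΣF_y = 0: A_y − 75 = 0 → A_y = 75.00 kN.
ΣM about A: M_A − 75·7.7 = 0 → M_A = 577.5 kN·m.

A_x = 0, A_y = 75.00 kN, M_A = 577.5 kN·m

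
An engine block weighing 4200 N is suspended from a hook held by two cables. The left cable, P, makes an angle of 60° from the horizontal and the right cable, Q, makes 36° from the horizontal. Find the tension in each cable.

T_P = 3417 N, T_Q = 2112 N

ΣF_x = 0: −T_P·cos60° + T_Q·cos36° = 0 → T_Q = 0.618034·T_P.
ΣF_y = 0: T_P·sin60° + T_Q·sin36° = 4200.
Substitute: T_P·(0.866025 + 0.618034·0.587785) = 4200 → T_P = 3416.59 ≈ 3417 N.
Then T_Q = 0.618034 × 3416.59 = 2112 N.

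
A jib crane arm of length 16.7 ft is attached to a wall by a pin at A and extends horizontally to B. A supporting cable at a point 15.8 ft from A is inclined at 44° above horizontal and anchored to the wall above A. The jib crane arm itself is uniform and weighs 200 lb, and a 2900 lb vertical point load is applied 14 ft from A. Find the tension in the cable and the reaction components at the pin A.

ΣM about A: T·sin44°·15.8 − 200·8.35 − 2900·14 = 0 → T = 42270/(15.8·0.694658) = 3851.27 ≈ 3851 lb.
ΣF_x = 0: A_x − T·cos44° = 0 → A_x = 3851.27 × 0.71934 = 2770 lb.
ΣF_y = 0: A_y + T·sin44° − 200 − 2900 = 0 → A_y = 3100 − 3851.27 × 0.694658 = 424.7 lb.

T = 3851 lb, A_x = 2770 lb, A_y = 424.7 lb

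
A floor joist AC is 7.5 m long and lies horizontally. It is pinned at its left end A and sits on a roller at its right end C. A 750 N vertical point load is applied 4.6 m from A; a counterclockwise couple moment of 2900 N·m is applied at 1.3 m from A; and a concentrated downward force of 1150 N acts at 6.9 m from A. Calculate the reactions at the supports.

A_x = 0, A_y = 768.7 N, C_y = 1131 N

ΣM about A: C_y·7.5 − 750·4.6 + 2900 − 1150·6.9 = 0 → C_y = 8485/7.5 = 1131.33 ≈ 1131 N.
ΣF_y = 0: A_y + 1131.33 − 750 − 1150 = 0 → A_y = 768.7 N.
ΣF_x = 0: no horizontal applied forces, so A_x = 0.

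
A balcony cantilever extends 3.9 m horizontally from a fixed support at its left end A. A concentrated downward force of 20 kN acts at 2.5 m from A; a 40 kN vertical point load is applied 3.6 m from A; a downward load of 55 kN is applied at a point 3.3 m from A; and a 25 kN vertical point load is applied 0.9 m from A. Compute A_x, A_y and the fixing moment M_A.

A_x = 0, A_y = 140.0 kN, M_A = 398.0 kN·m

ΣF_x = 0: A_x = 0.
ΣF_y = 0: A_y − 20 − 40 − 55 − 25 = 0 → A_y = 140.0 kN.
ΣM about A: M_A − 20·2.5 − 40·3.6 − 55·3.3 − 25·0.9 = 0 → M_A = 398.0 kN·m.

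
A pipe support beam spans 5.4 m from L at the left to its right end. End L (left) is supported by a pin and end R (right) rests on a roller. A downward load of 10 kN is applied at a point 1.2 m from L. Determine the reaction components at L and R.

Taking moments about L: R_y·5.4 − 10·1.2 = 0 → R_y = 12/5.4 = 2.22222 ≈ 2.222 kN.
ΣF_y = 0: L_y + 2.22222 − 10 = 0 → L_y = 7.778 kN.
ΣF_x = 0: no horizontal applied forces, so L_x = 0.

L_x = 0, L_y = 7.778 kN, R_y = 2.222 kN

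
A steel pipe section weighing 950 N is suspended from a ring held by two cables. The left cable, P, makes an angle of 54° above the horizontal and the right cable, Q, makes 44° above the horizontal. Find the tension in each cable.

T_P = 690.1 N, T_Q = 563.9 N

ΣF_x = 0: −T_P·cos54° + T_Q·cos44° = 0 → T_Q = 0.817118·T_P.
ΣF_y = 0: T_P·sin54° + T_Q·sin44° = 950.
Substitute: T_P·(0.809017 + 0.817118·0.694658) = 950 → T_P = 690.089 ≈ 690.1 N.
Then T_Q = 0.817118 × 690.089 = 563.9 N.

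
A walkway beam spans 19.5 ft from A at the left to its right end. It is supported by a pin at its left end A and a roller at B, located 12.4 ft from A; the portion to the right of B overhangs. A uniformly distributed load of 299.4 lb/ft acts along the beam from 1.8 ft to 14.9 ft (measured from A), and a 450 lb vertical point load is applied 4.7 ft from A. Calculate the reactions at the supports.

A_x = 0, A_y = 1560 lb, B_y = 2812 lb

Resultant of the distributed load: 299.4 × 13.1 = 3922.14 lb at 8.35 ft from A.
ΣM about A: B_y·12.4 − (299.4·13.1)·8.35 − 450·4.7 = 0 → B_y = 34864.869/12.4 = 2811.68 ≈ 2812 lb.
ΣF_y = 0: A_y + 2811.68 − 299.4·13.1 − 450 = 0 → A_y = 1560 lb.
ΣF_x = 0: no horizontal applied forces, so A_x = 0.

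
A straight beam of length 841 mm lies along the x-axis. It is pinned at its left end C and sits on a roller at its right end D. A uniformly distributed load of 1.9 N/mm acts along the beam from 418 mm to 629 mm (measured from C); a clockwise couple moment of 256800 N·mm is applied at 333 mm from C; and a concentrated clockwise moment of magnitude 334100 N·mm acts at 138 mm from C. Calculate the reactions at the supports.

Resultant of the distributed load: 1.9 × 211 = 400.9 N at 523.5 mm from C.
ΣM about C: D_y·841 − (1.9·211)·523.5 − 256800 − 334100 = 0 → D_y = 800771.15/841 = 952.165 ≈ 952.2 N.
ΣF_y = 0: C_y + 952.165 − 1.9·211 = 0 → C_y = -551.3 N.
ΣF_x = 0: no horizontal applied forces, so C_x = 0.

C_x = 0, C_y = -551.3 N, D_y = 952.2 N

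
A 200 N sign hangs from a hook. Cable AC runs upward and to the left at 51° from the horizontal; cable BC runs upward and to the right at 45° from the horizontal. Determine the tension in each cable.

T_AC = 142.2 N, T_BC = 126.6 N

ΣF_x = 0: −T_AC·cos51° + T_BC·cos45° = 0 → T_BC = 0.889993·T_AC.
ΣF_y = 0: T_AC·sin51° + T_BC·sin45° = 200.
Substitute: T_AC·(0.777146 + 0.889993·0.707107) = 200 → T_AC = 142.2 N.
Then T_BC = 0.889993 × 142.2 = 126.6 N.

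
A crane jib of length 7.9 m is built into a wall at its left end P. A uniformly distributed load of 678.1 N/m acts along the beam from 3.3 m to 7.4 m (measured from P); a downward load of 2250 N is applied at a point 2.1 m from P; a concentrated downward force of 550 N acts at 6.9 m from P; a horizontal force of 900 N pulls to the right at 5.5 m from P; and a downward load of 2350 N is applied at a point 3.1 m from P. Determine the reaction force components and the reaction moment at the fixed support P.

P_x = -900.0 N, P_y = 7930 N, M_P = 30680 N·m

Resultant of the distributed load: 678.1 × 4.1 = 2780.21 N at 5.35 m from P.
ΣF_x = 0: P_x + 900 = 0 → P_x = -900.0 N.
ΣF_y = 0: P_y − 678.1·4.1 − 2250 − 550 − 2350 = 0 → P_y = 7930 N.
ΣM about P: M_P − (678.1·4.1)·5.35 − 2250·2.1 − 550·6.9 − 2350·3.1 = 0 → M_P = 30680 N·m.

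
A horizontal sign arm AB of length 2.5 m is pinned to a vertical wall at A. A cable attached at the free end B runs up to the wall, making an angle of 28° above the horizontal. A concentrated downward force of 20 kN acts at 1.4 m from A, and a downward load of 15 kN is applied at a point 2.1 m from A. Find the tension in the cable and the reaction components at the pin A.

T = 50.70 kN, A_x = 44.76 kN, A_y = 11.20 kN

ΣM about A: T·sin28°·2.5 − 20·1.4 − 15·2.1 = 0 → T = 59.5/(2.5·0.469472) = 50.6952 ≈ 50.70 kN.
ΣF_x = 0: A_x − T·cos28° = 0 → A_x = 50.6952 × 0.882948 = 44.76 kN.
ΣF_y = 0: A_y + T·sin28° − 20 − 15 = 0 → A_y = 35 − 50.6952 × 0.469472 = 11.20 kN.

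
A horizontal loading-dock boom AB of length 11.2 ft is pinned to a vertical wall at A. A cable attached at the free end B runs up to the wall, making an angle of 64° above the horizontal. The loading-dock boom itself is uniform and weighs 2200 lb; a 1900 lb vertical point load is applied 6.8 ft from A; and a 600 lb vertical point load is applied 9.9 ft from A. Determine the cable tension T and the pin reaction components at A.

ΣM about A: T·sin64°·11.2 − 2200·5.6 − 1900·6.8 − 600·9.9 = 0 → T = 31180/(11.2·0.898794) = 3097.4 ≈ 3097 lb.
ΣF_x = 0: A_x − T·cos64° = 0 → A_x = 3097.4 × 0.438371 = 1358 lb.
ΣF_y = 0: A_y + T·sin64° − 2200 − 1900 − 600 = 0 → A_y = 4700 − 3097.4 × 0.898794 = 1916 lb.

T = 3097 lb, A_x = 1358 lb, A_y = 1916 lb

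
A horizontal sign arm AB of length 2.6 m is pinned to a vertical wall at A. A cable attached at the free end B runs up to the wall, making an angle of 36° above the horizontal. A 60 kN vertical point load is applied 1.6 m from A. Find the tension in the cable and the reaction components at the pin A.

T = 62.82 kN, A_x = 50.82 kN, A_y = 23.08 kN

ΣM about A: T·sin36°·2.6 − 60·1.6 = 0 → T = 96/(2.6·0.587785) = 62.8173 ≈ 62.82 kN.
ΣF_x = 0: A_x − T·cos36° = 0 → A_x = 62.8173 × 0.809017 = 50.82 kN.
ΣF_y = 0: A_y + T·sin36° − 60 = 0 → A_y = 60 − 62.8173 × 0.587785 = 23.08 kN.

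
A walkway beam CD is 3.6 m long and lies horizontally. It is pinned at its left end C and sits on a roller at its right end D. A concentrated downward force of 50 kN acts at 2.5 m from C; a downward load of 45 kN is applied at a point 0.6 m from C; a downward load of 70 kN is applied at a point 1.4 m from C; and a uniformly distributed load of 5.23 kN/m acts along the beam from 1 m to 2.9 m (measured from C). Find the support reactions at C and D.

C_x = 0, C_y = 100.1 kN, D_y = 74.83 kN

Resultant of the distributed load: 5.23 × 1.9 = 9.937 kN at 1.95 m from C.
Taking moments about C: D_y·3.6 − 50·2.5 − 45·0.6 − 70·1.4 − (5.23·1.9)·1.95 = 0 → D_y = 269.37715/3.6 = 74.827 ≈ 74.83 kN.
ΣF_y = 0: C_y + 74.827 − 50 − 45 − 70 − 5.23·1.9 = 0 → C_y = 100.1 kN.
ΣF_x = 0: no horizontal applied forces, so C_x = 0.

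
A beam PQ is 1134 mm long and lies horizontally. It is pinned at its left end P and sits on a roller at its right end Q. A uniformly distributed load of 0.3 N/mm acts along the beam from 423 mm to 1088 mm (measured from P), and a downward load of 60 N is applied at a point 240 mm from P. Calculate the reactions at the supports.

P_x = 0, P_y = 113.9 N, Q_y = 145.6 N

Resultant of the distributed load: 0.3 × 665 = 199.5 N at 755.5 mm from P.
Moments about P: Q_y·1134 − (0.3·665)·755.5 − 60·240 = 0 → Q_y = 165122.25/1134 = 145.61 ≈ 145.6 N.
ΣF_y = 0: P_y + 145.61 − 0.3·665 − 60 = 0 → P_y = 113.9 N.
ΣF_x = 0: no horizontal applied forces, so P_x = 0.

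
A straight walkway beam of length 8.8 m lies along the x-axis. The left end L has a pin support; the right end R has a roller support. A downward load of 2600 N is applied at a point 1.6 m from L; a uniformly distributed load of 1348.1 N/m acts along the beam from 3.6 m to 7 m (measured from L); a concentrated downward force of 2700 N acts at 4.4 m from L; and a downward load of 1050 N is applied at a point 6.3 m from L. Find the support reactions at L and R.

Resultant of the distributed load: 1348.1 × 3.4 = 4583.54 N at 5.3 m from L.
Taking moments about L: R_y·8.8 − 2600·1.6 − (1348.1·3.4)·5.3 − 2700·4.4 − 1050·6.3 = 0 → R_y = 46947.762/8.8 = 5334.97 ≈ 5335 N.
ΣF_y = 0: L_y + 5334.97 − 2600 − 1348.1·3.4 − 2700 − 1050 = 0 → L_y = 5599 N.
ΣF_x = 0: no horizontal applied forces, so L_x = 0.

L_x = 0, L_y = 5599 N, R_y = 5335 N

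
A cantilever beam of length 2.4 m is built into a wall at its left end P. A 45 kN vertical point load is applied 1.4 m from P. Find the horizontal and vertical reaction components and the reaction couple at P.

ΣF_x = 0: P_x = 0.
ΣF_y = 0: P_y − 45 = 0 → P_y = 45.00 kN.
ΣM about P: M_P − 45·1.4 = 0 → M_P = 63.00 kN·m.

P_x = 0, P_y = 45.00 kN, M_P = 63.00 kN·m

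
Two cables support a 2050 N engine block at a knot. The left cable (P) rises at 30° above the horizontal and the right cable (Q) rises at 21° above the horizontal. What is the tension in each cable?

T_P = 2463 N, T_Q = 2284 N

ΣF_x = 0: −T_P·cos30° + T_Q·cos21° = 0 → T_Q = 0.927639·T_P.
ΣF_y = 0: T_P·sin30° + T_Q·sin21° = 2050.
Substitute: T_P·(0.5 + 0.927639·0.358368) = 2050 → T_P = 2462.65 ≈ 2463 N.
Then T_Q = 0.927639 × 2462.65 = 2284 N.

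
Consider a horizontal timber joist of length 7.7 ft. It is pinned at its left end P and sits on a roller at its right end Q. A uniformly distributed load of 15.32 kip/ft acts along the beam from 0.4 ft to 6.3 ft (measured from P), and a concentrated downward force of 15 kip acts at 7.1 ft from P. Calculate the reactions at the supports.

P_x = 0, P_y = 52.23 kip, Q_y = 53.16 kip

Resultant of the distributed load: 15.32 × 5.9 = 90.388 kip at 3.35 ft from P.
Taking moments about P: Q_y·7.7 − (15.32·5.9)·3.35 − 15·7.1 = 0 → Q_y = 409.2998/7.7 = 53.1558 ≈ 53.16 kip.
ΣF_y = 0: P_y + 53.1558 − 15.32·5.9 − 15 = 0 → P_y = 52.23 kip.
ΣF_x = 0: no horizontal applied forces, so P_x = 0.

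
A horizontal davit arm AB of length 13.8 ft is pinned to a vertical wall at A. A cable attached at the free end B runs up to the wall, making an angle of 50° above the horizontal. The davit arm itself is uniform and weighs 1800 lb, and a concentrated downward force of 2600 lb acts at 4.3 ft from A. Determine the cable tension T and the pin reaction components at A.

T = 2232 lb, A_x = 1435 lb, A_y = 2690 lb

ΣM about A: T·sin50°·13.8 − 1800·6.9 − 2600·4.3 = 0 → T = 23600/(13.8·0.766044) = 2232.44 ≈ 2232 lb.
ΣF_x = 0: A_x − T·cos50° = 0 → A_x = 2232.44 × 0.642788 = 1435 lb.
ΣF_y = 0: A_y + T·sin50° − 1800 − 2600 = 0 → A_y = 4400 − 2232.44 × 0.766044 = 2690 lb.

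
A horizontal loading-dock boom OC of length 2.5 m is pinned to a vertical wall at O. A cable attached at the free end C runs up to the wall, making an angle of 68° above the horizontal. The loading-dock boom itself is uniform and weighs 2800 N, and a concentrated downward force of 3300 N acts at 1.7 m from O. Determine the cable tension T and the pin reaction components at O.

ΣM about O: T·sin68°·2.5 − 2800·1.25 − 3300·1.7 = 0 → T = 9110/(2.5·0.927184) = 3930.18 ≈ 3930 N.
ΣF_x = 0: O_x − T·cos68° = 0 → O_x = 3930.18 × 0.374607 = 1472 N.
ΣF_y = 0: O_y + T·sin68° − 2800 − 3300 = 0 → O_y = 6100 − 3930.18 × 0.927184 = 2456 N.

T = 3930 N, O_x = 1472 N, O_y = 2456 N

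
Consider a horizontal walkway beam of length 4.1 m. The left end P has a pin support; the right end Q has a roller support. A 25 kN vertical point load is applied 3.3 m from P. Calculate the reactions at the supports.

P_x = 0, P_y = 4.878 kN, Q_y = 20.12 kN

Moments about P: Q_y·4.1 − 25·3.3 = 0 → Q_y = 82.5/4.1 = 20.122 ≈ 20.12 kN.
ΣF_y = 0: P_y + 20.122 − 25 = 0 → P_y = 4.878 kN.
ΣF_x = 0: no horizontal applied forces, so P_x = 0.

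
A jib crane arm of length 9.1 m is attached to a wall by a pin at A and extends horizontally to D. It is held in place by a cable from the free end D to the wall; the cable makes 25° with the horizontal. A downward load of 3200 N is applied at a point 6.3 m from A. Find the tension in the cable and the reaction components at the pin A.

ΣM about A: T·sin25°·9.1 − 3200·6.3 = 0 → T = 20160/(9.1·0.422618) = 5242.05 ≈ 5242 N.
ΣF_x = 0: A_x − T·cos25° = 0 → A_x = 5242.05 × 0.906308 = 4751 N.
ΣF_y = 0: A_y + T·sin25° − 3200 = 0 → A_y = 3200 − 5242.05 × 0.422618 = 984.6 N.

T = 5242 N, A_x = 4751 N, A_y = 984.6 N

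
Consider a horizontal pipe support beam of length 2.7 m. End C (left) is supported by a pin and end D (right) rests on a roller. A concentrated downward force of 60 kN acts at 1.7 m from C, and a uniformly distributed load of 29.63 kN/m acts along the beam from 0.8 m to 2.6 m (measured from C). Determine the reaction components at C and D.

C_x = 0, C_y = 41.98 kN, D_y = 71.36 kN

Resultant of the distributed load: 29.63 × 1.8 = 53.334 kN at 1.7 m from C.
Moments about C: D_y·2.7 − 60·1.7 − (29.63·1.8)·1.7 = 0 → D_y = 192.6678/2.7 = 71.3584 ≈ 71.36 kN.
ΣF_y = 0: C_y + 71.3584 − 60 − 29.63·1.8 = 0 → C_y = 41.98 kN.
ΣF_x = 0: no horizontal applied forces, so C_x = 0.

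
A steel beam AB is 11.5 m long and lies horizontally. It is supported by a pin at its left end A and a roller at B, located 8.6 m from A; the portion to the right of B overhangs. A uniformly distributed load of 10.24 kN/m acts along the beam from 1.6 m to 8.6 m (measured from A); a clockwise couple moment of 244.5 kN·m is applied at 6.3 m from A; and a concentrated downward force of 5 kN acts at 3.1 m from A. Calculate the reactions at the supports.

A_x = 0, A_y = 3.940 kN, B_y = 72.74 kN

Resultant of the distributed load: 10.24 × 7 = 71.68 kN at 5.1 m from A.
Taking moments about A: B_y·8.6 − (10.24·7)·5.1 − 244.5 − 5·3.1 = 0 → B_y = 625.568/8.6 = 72.7405 ≈ 72.74 kN.
ΣF_y = 0: A_y + 72.7405 − 10.24·7 − 5 = 0 → A_y = 3.940 kN.
ΣF_x = 0: no horizontal applied forces, so A_x = 0.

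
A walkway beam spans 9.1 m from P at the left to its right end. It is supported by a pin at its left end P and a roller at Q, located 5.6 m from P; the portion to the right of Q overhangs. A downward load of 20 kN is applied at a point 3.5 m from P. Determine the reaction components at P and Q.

P_x = 0, P_y = 7.500 kN, Q_y = 12.50 kN

ΣM about P: Q_y·5.6 − 20·3.5 = 0 → Q_y = 70/5.6 = 12.50 kN.
ΣF_y = 0: P_y + 12.5 − 20 = 0 → P_y = 7.500 kN.
ΣF_x = 0: no horizontal applied forces, so P_x = 0.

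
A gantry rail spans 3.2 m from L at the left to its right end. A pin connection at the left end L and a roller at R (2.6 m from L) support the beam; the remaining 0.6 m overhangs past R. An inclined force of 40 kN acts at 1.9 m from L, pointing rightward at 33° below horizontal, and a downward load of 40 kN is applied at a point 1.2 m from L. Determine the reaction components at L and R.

L_x = -33.55 kN, L_y = 27.40 kN, R_y = 34.38 kN

Moments about L: R_y·2.6 − 40·sin33°·1.9 − 40·1.2 = 0 → R_y = 89.3926/2.6 = 34.3818 ≈ 34.38 kN.
ΣF_y = 0: L_y + 34.3818 − 40·sin33° − 40 = 0 → L_y = 27.40 kN.
ΣF_x = 0: L_x + 40·cos33° = 0 → L_x = -33.55 kN.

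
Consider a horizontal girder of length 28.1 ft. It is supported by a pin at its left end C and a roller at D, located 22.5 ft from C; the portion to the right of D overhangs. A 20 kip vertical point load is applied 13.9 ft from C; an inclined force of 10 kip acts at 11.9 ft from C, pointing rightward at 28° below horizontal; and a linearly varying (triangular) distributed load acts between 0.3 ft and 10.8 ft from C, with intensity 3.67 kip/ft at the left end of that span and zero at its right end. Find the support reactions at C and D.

Resultant of the triangular load: ½ × 3.67 × 10.5 = 19.2675 kip, acting at 3.8 ft from C (one-third of the span from the peak).
Moments about C: D_y·22.5 − 20·13.9 − 10·sin28°·11.9 − (½·3.67·10.5)·3.8 = 0 → D_y = 407.084/22.5 = 18.0926 ≈ 18.09 kip.
ΣF_y = 0: C_y + 18.0926 − 20 − 10·sin28° − ½·3.67·10.5 = 0 → C_y = 25.87 kip.
ΣF_x = 0: C_x + 10·cos28° = 0 → C_x = -8.829 kip.

C_x = -8.829 kip, C_y = 25.87 kip, D_y = 18.09 kip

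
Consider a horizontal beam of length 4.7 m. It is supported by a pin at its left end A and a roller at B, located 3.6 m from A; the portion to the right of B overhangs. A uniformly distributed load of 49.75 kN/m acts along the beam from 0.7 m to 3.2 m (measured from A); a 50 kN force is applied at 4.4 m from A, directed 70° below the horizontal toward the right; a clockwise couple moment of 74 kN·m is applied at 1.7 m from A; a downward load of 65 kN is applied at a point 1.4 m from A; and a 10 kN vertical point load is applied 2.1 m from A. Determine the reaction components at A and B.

A_x = -17.10 kN, A_y = 69.90 kN, B_y = 176.5 kN

Resultant of the distributed load: 49.75 × 2.5 = 124.375 kN at 1.95 m from A.
Moments about A: B_y·3.6 − (49.75·2.5)·1.95 − 50·sin70°·4.4 − 74 − 65·1.4 − 10·2.1 = 0 → B_y = 635.264/3.6 = 176.462 ≈ 176.5 kN.
ΣF_y = 0: A_y + 176.462 − 49.75·2.5 − 50·sin70° − 65 − 10 = 0 → A_y = 69.90 kN.
ΣF_x = 0: A_x + 50·cos70° = 0 → A_x = -17.10 kN.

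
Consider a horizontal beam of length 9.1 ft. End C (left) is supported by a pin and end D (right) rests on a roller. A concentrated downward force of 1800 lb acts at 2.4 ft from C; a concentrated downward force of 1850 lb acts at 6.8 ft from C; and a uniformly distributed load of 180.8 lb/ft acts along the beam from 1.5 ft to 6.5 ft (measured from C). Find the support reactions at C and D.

C_x = 0, C_y = 2299 lb, D_y = 2255 lb

Resultant of the distributed load: 180.8 × 5 = 904 lb at 4 ft from C.
Taking moments about C: D_y·9.1 − 1800·2.4 − 1850·6.8 − (180.8·5)·4 = 0 → D_y = 20516/9.1 = 2254.51 ≈ 2255 lb.
ΣF_y = 0: C_y + 2254.51 − 1800 − 1850 − 180.8·5 = 0 → C_y = 2299 lb.
ΣF_x = 0: no horizontal applied forces, so C_x = 0.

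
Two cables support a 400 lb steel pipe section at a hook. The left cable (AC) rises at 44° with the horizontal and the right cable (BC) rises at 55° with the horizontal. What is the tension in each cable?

T_AC = 232.3 lb, T_BC = 291.3 lb

ΣF_x = 0: −T_AC·cos44° + T_BC·cos55° = 0 → T_BC = 1.25413·T_AC.
ΣF_y = 0: T_AC·sin44° + T_BC·sin55° = 400.
Substitute: T_AC·(0.694658 + 1.25413·0.819152) = 400 → T_AC = 232.291 ≈ 232.3 lb.
Then T_BC = 1.25413 × 232.291 = 291.3 lb.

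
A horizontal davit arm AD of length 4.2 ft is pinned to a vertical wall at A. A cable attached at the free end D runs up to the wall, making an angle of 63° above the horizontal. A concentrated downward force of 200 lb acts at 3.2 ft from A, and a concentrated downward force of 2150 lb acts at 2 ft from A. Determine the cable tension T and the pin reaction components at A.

T = 1320 lb, A_x = 599.3 lb, A_y = 1174 lb

ΣM about A: T·sin63°·4.2 − 200·3.2 − 2150·2 = 0 → T = 4940/(4.2·0.891007) = 1320.07 ≈ 1320 lb.
ΣF_x = 0: A_x − T·cos63° = 0 → A_x = 1320.07 × 0.45399 = 599.3 lb.
ΣF_y = 0: A_y + T·sin63° − 200 − 2150 = 0 → A_y = 2350 − 1320.07 × 0.891007 = 1174 lb.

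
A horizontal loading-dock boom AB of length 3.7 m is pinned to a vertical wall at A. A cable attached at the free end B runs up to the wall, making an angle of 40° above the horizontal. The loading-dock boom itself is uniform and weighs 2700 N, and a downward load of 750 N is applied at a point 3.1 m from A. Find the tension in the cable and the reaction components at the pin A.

ΣM about A: T·sin40°·3.7 − 2700·1.85 − 750·3.1 = 0 → T = 7320/(3.7·0.642788) = 3077.81 ≈ 3078 N.
ΣF_x = 0: A_x − T·cos40° = 0 → A_x = 3077.81 × 0.766044 = 2358 N.
ΣF_y = 0: A_y + T·sin40° − 2700 − 750 = 0 → A_y = 3450 − 3077.81 × 0.642788 = 1472 N.

T = 3078 N, A_x = 2358 N, A_y = 1472 N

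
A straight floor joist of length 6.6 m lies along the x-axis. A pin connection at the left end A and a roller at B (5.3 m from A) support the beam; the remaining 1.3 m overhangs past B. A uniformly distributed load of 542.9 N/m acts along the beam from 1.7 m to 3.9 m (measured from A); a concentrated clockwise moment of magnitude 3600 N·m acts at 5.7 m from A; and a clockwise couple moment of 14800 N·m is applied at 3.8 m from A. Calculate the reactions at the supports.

Resultant of the distributed load: 542.9 × 2.2 = 1194.38 N at 2.8 m from A.
Taking moments about A: B_y·5.3 − (542.9·2.2)·2.8 − 3600 − 14800 = 0 → B_y = 21744.264/5.3 = 4102.69 ≈ 4103 N.
ΣF_y = 0: A_y + 4102.69 − 542.9·2.2 = 0 → A_y = -2908 N.
ΣF_x = 0: no horizontal applied forces, so A_x = 0.

A_x = 0, A_y = -2908 N, B_y = 4103 N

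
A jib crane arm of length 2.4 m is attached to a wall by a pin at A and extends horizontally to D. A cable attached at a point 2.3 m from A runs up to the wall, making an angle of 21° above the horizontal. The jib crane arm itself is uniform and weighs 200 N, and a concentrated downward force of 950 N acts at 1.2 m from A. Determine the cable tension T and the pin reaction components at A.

T = 1674 N, A_x = 1563 N, A_y = 550.0 N

ΣM about A: T·sin21°·2.3 − 200·1.2 − 950·1.2 = 0 → T = 1380/(2.3·0.358368) = 1674.26 ≈ 1674 N.
ΣF_x = 0: A_x − T·cos21° = 0 → A_x = 1674.26 × 0.93358 = 1563 N.
ΣF_y = 0: A_y + T·sin21° − 200 − 950 = 0 → A_y = 1150 − 1674.26 × 0.358368 = 550.0 N.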